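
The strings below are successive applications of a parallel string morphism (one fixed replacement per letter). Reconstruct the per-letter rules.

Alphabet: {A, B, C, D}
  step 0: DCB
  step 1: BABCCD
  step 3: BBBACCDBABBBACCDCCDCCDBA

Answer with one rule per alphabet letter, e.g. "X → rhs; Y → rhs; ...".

A->BA, B->CCD, C->B, D->BA

  step 0 ⇒ step 1: DCB ⇒ BA·B·CCD
    B ↦ CCD
    C ↦ B
    D ↦ BA
    A ↦ BA  (constrained at step 1)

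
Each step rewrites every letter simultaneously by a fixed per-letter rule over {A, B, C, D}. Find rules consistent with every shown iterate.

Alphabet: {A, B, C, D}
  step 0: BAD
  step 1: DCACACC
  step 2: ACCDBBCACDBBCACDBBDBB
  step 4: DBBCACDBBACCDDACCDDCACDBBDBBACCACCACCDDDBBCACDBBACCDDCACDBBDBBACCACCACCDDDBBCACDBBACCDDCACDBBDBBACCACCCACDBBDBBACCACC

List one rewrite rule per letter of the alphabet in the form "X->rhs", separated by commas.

  step 1 ⇒ step 2: DCACACC ⇒ ACC·DBB·CAC·DBB·CAC·DBB·DBB
    A ↦ CAC
    C ↦ DBB
    D ↦ ACC
  step 0 ⇒ step 1: BAD ⇒ D·CAC·ACC
    B ↦ D

A->CAC, B->D, C->DBB, D->ACC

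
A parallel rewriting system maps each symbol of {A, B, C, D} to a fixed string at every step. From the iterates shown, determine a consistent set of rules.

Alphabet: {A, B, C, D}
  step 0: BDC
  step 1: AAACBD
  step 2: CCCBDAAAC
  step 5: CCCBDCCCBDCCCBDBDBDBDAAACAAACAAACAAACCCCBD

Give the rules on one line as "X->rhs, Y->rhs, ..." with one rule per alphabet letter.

A->C, B->A, C->BD, D->AAC

  step 1 ⇒ step 2: AAACBD ⇒ C·C·C·BD·A·AAC
    A ↦ C
    B ↦ A
    C ↦ BD
    D ↦ AAC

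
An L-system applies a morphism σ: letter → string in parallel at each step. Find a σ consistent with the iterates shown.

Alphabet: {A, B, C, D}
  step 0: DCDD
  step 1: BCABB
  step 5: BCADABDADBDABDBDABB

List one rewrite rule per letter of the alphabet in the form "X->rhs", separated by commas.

  step 0 ⇒ step 1: DCDD ⇒ B·CA·B·B
    C ↦ CA
    D ↦ B
    A ↦ DA  (constrained at step 1)
    B ↦ D  (constrained at step 1)

A->DA, B->D, C->CA, D->B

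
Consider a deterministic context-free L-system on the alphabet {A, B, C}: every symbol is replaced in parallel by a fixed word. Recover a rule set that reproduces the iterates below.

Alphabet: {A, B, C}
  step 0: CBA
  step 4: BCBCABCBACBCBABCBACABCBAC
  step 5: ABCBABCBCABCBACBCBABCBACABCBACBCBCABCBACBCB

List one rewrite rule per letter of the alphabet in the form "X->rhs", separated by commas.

  step 4 ⇒ step 5: BCBCABCBACBCBABCBACABCBAC ⇒ A·BCB·A·BCB·C·A·BCB·A·C·BCB·A·BCB·A·C·A·BCB·A·C·BCB·C·A·BCB·A·C·BCB
    A ↦ C
    B ↦ A
    C ↦ BCB

A->C, B->A, C->BCB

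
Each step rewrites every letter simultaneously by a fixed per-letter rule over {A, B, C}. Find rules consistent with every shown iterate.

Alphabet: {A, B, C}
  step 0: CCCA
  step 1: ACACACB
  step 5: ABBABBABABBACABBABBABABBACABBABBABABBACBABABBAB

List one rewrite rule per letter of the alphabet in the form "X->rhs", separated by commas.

  step 0 ⇒ step 1: CCCA ⇒ AC·AC·AC·B
    A ↦ B
    C ↦ AC
    B ↦ AB  (constrained at step 1)

A->B, B->AB, C->AC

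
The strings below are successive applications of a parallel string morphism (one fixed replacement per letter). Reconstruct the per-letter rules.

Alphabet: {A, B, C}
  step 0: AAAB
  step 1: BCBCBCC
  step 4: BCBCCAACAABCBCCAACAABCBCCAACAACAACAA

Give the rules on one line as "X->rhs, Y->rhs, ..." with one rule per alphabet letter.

A->BC, B->C, C->AA

  step 0 ⇒ step 1: AAAB ⇒ BC·BC·BC·C
    A ↦ BC
    B ↦ C
    C ↦ AA  (constrained at step 1)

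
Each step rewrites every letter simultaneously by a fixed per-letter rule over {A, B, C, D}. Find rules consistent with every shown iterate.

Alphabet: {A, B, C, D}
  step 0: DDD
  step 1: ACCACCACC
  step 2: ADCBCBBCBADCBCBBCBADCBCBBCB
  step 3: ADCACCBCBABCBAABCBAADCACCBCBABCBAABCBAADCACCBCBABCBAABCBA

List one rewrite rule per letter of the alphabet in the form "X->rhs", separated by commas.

A->ADC, B->A, C->BCB, D->ACC

  step 2 ⇒ step 3: ADCBCBBCBADCBCBBCBADCBCBBCB ⇒ ADC·ACC·BCB·A·BCB·A·A·BCB·A·ADC·ACC·BCB·A·BCB·A·A·BCB·A·ADC·ACC·BCB·A·BCB·A·A·BCB·A
    A ↦ ADC
    B ↦ A
    C ↦ BCB
    D ↦ ACC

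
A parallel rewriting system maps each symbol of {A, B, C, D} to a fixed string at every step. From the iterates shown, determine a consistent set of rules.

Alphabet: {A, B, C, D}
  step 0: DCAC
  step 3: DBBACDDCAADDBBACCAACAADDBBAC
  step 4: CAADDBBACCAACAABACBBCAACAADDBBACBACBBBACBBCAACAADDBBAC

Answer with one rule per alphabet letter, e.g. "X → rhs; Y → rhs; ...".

  step 3 ⇒ step 4: DBBACDDCAADDBBACCAACAADDBBAC ⇒ CAA·D·D·B·BAC·CAA·CAA·BAC·B·B·CAA·CAA·D·D·B·BAC·BAC·B·B·BAC·B·B·CAA·CAA·D·D·B·BAC
    A ↦ B
    B ↦ D
    C ↦ BAC
    D ↦ CAA

A->B, B->D, C->BAC, D->CAA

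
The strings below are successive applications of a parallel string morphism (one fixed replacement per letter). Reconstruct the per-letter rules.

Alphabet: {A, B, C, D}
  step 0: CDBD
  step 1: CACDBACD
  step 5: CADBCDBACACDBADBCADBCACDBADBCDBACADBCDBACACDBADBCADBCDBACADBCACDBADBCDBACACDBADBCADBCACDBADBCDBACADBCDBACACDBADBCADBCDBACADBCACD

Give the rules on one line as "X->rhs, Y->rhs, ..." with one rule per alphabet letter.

  step 0 ⇒ step 1: CDBD ⇒ CA·CD·BA·CD
    B ↦ BA
    C ↦ CA
    D ↦ CD
    A ↦ DB  (constrained at step 1)

A->DB, B->BA, C->CA, D->CD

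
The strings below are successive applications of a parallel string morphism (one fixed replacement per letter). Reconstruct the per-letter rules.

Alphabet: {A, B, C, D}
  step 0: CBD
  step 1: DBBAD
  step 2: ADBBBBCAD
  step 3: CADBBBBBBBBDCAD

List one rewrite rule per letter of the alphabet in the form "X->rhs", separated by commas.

  step 2 ⇒ step 3: ADBBBBCAD ⇒ C·AD·BB·BB·BB·BB·D·C·AD
    A ↦ C
    B ↦ BB
    C ↦ D
    D ↦ AD

A->C, B->BB, C->D, D->AD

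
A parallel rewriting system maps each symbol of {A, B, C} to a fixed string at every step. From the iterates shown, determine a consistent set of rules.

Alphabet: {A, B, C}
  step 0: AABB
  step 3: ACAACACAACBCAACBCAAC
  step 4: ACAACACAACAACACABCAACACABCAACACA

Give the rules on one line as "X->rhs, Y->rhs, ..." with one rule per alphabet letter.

  step 3 ⇒ step 4: ACAACACAACBCAACBCAAC ⇒ AC·A·AC·AC·A·AC·A·AC·AC·A·BC·A·AC·AC·A·BC·A·AC·AC·A
    A ↦ AC
    B ↦ BC
    C ↦ A

A->AC, B->BC, C->A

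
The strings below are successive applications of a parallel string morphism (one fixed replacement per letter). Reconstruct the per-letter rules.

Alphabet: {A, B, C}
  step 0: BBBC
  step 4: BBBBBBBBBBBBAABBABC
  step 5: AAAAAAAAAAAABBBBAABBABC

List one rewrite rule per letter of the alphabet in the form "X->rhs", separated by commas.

  step 4 ⇒ step 5: BBBBBBBBBBBBAABBABC ⇒ A·A·A·A·A·A·A·A·A·A·A·A·BB·BB·A·A·BB·A·BC
    A ↦ BB
    B ↦ A
    C ↦ BC

A->BB, B->A, C->BC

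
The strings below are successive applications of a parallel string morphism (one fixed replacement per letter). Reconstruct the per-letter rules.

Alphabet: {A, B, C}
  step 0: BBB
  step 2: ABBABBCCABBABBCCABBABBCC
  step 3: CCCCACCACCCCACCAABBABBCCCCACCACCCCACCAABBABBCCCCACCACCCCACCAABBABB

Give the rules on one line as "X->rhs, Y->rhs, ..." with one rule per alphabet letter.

A->CC, B->CCA, C->ABB

  step 2 ⇒ step 3: ABBABBCCABBABBCCABBABBCC ⇒ CC·CCA·CCA·CC·CCA·CCA·ABB·ABB·CC·CCA·CCA·CC·CCA·CCA·ABB·ABB·CC·CCA·CCA·CC·CCA·CCA·ABB·ABB
    A ↦ CC
    B ↦ CCA
    C ↦ ABB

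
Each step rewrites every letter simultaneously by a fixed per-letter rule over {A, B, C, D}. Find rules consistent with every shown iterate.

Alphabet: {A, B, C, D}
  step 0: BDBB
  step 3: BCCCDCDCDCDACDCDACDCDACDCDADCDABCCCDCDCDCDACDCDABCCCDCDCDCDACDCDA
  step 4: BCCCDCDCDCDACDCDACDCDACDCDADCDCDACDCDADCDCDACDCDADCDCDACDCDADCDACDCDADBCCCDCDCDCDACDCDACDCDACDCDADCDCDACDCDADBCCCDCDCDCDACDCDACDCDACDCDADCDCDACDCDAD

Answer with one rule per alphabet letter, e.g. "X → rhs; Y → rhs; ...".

A->D, B->BCC, C->CD, D->CDA

  step 3 ⇒ step 4: BCCCDCDCDCDACDCDACDCDACDCDADCDABCCCDCDCDCDACDCDABCCCDCDCDCDACDCDA ⇒ BCC·CD·CD·CD·CDA·CD·CDA·CD·CDA·CD·CDA·D·CD·CDA·CD·CDA·D·CD·CDA·CD·CDA·D·CD·CDA·CD·CDA·D·CDA·CD·CDA·D·BCC·CD·CD·CD·CDA·CD·CDA·CD·CDA·CD·CDA·D·CD·CDA·CD·CDA·D·BCC·CD·CD·CD·CDA·CD·CDA·CD·CDA·CD·CDA·D·CD·CDA·CD·CDA·D
    A ↦ D
    B ↦ BCC
    C ↦ CD
    D ↦ CDA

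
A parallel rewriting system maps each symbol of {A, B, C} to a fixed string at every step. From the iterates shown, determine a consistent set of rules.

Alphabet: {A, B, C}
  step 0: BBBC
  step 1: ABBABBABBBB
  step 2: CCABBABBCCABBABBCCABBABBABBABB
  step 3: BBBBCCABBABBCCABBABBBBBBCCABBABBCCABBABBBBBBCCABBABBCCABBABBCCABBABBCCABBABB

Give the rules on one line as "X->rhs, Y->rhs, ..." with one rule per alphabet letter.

  step 2 ⇒ step 3: CCABBABBCCABBABBCCABBABBABBABB ⇒ BB·BB·CC·ABB·ABB·CC·ABB·ABB·BB·BB·CC·ABB·ABB·CC·ABB·ABB·BB·BB·CC·ABB·ABB·CC·ABB·ABB·CC·ABB·ABB·CC·ABB·ABB
    A ↦ CC
    B ↦ ABB
    C ↦ BB

A->CC, B->ABB, C->BB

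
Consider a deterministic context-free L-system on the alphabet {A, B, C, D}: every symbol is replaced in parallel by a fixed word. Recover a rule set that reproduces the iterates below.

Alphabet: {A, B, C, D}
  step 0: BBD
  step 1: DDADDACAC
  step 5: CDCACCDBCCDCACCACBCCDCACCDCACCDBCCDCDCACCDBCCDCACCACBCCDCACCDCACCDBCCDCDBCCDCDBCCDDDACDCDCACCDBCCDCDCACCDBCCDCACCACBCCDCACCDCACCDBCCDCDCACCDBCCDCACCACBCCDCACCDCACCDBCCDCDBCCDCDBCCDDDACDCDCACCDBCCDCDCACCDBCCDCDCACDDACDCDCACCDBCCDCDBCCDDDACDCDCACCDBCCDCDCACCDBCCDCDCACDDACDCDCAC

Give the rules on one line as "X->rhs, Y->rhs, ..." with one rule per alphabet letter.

  step 0 ⇒ step 1: BBD ⇒ DDA·DDA·CAC
    B ↦ DDA
    D ↦ CAC
    A ↦ BC  (constrained at step 1)
    C ↦ CD  (constrained at step 1)

A->BC, B->DDA, C->CD, D->CAC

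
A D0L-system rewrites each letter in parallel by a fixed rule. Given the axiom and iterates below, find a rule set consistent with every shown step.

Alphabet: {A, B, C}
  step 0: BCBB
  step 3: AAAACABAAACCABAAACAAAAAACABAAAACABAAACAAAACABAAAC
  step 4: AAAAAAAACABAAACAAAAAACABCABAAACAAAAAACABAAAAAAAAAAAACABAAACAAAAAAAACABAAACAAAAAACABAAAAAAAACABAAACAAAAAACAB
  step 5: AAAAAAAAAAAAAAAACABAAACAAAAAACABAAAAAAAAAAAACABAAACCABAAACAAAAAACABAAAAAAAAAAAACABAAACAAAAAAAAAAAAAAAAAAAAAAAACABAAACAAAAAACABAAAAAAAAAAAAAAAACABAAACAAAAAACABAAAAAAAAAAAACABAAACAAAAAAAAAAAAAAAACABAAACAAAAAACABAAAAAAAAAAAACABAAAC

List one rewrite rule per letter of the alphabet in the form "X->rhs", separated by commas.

A->AA, B->AC, C->CAB

  step 4 ⇒ step 5: AAAAAAAACABAAACAAAAAACABCABAAACAAAAAACABAAAAAAAAAAAACABAAACAAAAAAAACABAAACAAAAAACABAAAAAAAACABAAACAAAAAACAB ⇒ AA·AA·AA·AA·AA·AA·AA·AA·CAB·AA·AC·AA·AA·AA·CAB·AA·AA·AA·AA·AA·AA·CAB·AA·AC·CAB·AA·AC·AA·AA·AA·CAB·AA·AA·AA·AA·AA·AA·CAB·AA·AC·AA·AA·AA·AA·AA·AA·AA·AA·AA·AA·AA·AA·CAB·AA·AC·AA·AA·AA·CAB·AA·AA·AA·AA·AA·AA·AA·AA·CAB·AA·AC·AA·AA·AA·CAB·AA·AA·AA·AA·AA·AA·CAB·AA·AC·AA·AA·AA·AA·AA·AA·AA·AA·CAB·AA·AC·AA·AA·AA·CAB·AA·AA·AA·AA·AA·AA·CAB·AA·AC
    A ↦ AA
    B ↦ AC
    C ↦ CAB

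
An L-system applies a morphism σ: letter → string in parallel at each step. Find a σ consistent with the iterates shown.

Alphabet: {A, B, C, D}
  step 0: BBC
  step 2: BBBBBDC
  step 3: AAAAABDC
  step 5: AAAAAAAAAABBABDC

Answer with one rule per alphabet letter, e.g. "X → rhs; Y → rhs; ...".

A->BB, B->A, C->DC, D->B

  step 2 ⇒ step 3: BBBBBDC ⇒ A·A·A·A·A·B·DC
    B ↦ A
    C ↦ DC
    D ↦ B
    A ↦ BB  (constrained at step 3)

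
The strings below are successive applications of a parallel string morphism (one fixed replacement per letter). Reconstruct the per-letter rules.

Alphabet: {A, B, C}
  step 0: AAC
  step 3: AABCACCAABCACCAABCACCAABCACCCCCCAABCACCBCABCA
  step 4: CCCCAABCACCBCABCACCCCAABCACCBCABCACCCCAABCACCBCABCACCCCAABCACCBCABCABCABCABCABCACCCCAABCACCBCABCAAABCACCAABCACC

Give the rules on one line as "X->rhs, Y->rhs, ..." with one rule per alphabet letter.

A->CC, B->AA, C->BCA

  step 3 ⇒ step 4: AABCACCAABCACCAABCACCAABCACCCCCCAABCACCBCABCA ⇒ CC·CC·AA·BCA·CC·BCA·BCA·CC·CC·AA·BCA·CC·BCA·BCA·CC·CC·AA·BCA·CC·BCA·BCA·CC·CC·AA·BCA·CC·BCA·BCA·BCA·BCA·BCA·BCA·CC·CC·AA·BCA·CC·BCA·BCA·AA·BCA·CC·AA·BCA·CC
    A ↦ CC
    B ↦ AA
    C ↦ BCA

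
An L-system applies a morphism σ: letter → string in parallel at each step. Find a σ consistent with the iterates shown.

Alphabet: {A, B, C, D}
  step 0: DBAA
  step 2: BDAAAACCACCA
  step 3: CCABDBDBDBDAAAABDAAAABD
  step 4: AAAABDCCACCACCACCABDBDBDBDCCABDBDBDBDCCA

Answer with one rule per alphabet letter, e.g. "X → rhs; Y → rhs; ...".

  step 3 ⇒ step 4: CCABDBDBDBDAAAABDAAAABD ⇒ AA·AA·BD·CC·A·CC·A·CC·A·CC·A·BD·BD·BD·BD·CC·A·BD·BD·BD·BD·CC·A
    A ↦ BD
    B ↦ CC
    C ↦ AA
    D ↦ A

A->BD, B->CC, C->AA, D->A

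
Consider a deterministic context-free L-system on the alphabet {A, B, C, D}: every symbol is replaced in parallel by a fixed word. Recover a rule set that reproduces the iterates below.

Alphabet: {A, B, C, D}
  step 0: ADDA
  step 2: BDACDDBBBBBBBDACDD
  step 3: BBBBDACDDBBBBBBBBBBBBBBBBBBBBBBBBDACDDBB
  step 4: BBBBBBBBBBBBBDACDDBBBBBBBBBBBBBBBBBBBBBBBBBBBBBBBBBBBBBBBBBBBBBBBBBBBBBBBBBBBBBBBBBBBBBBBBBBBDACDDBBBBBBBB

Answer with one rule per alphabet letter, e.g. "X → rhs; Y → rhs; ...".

  step 3 ⇒ step 4: BBBBDACDDBBBBBBBBBBBBBBBBBBBBBBBBDACDDBB ⇒ BBB·BBB·BBB·BBB·B·DAC·DD·B·B·BBB·BBB·BBB·BBB·BBB·BBB·BBB·BBB·BBB·BBB·BBB·BBB·BBB·BBB·BBB·BBB·BBB·BBB·BBB·BBB·BBB·BBB·BBB·BBB·B·DAC·DD·B·B·BBB·BBB
    A ↦ DAC
    B ↦ BBB
    C ↦ DD
    D ↦ B

A->DAC, B->BBB, C->DD, D->B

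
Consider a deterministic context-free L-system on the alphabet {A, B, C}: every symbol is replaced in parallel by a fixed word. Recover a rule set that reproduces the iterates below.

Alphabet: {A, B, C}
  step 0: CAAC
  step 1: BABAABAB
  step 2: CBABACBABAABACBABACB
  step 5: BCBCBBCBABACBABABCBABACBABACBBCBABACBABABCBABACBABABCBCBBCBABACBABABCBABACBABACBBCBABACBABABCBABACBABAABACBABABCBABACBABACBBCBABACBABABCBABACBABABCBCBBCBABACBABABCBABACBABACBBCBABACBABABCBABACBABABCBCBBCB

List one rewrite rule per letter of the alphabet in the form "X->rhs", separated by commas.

  step 1 ⇒ step 2: BABAABAB ⇒ CB·ABA·CB·ABA·ABA·CB·ABA·CB
    A ↦ ABA
    B ↦ CB
  step 0 ⇒ step 1: CAAC ⇒ B·ABA·ABA·B
    C ↦ B

A->ABA, B->CB, C->B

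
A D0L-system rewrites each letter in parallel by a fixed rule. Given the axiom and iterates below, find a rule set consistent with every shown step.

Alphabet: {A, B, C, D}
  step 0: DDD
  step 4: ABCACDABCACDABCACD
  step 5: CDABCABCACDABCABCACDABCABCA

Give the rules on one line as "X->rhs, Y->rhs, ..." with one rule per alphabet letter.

A->C, B->D, C->AB, D->CA

  step 4 ⇒ step 5: ABCACDABCACDABCACD ⇒ C·D·AB·C·AB·CA·C·D·AB·C·AB·CA·C·D·AB·C·AB·CA
    A ↦ C
    B ↦ D
    C ↦ AB
    D ↦ CA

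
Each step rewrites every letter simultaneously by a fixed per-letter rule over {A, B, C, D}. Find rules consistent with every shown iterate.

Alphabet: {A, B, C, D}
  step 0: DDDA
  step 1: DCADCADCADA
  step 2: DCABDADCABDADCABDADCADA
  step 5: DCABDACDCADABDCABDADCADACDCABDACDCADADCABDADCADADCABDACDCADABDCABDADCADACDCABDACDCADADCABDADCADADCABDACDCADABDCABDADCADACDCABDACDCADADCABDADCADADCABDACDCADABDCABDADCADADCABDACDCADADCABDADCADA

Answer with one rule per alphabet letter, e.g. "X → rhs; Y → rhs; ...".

  step 1 ⇒ step 2: DCADCADCADA ⇒ DCA·B·DA·DCA·B·DA·DCA·B·DA·DCA·DA
    A ↦ DA
    C ↦ B
    D ↦ DCA
    B ↦ C  (constrained at step 2)

A->DA, B->C, C->B, D->DCA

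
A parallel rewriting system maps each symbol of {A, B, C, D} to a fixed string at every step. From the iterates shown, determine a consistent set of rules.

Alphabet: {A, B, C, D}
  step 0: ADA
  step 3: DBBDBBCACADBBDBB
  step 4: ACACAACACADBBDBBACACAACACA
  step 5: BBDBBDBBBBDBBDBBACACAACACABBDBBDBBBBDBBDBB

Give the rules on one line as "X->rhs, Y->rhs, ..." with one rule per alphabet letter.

  step 4 ⇒ step 5: ACACAACACADBBDBBACACAACACA ⇒ BB·D·BB·D·BB·BB·D·BB·D·BB·A·CA·CA·A·CA·CA·BB·D·BB·D·BB·BB·D·BB·D·BB
    A ↦ BB
    B ↦ CA
    C ↦ D
    D ↦ A

A->BB, B->CA, C->D, D->A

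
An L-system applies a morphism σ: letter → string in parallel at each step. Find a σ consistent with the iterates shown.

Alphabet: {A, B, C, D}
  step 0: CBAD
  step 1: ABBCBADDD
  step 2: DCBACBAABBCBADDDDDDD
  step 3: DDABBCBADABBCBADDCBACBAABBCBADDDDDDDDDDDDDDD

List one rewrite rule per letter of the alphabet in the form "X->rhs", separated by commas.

A->D, B->CBA, C->ABB, D->DD

  step 2 ⇒ step 3: DCBACBAABBCBADDDDDDD ⇒ DD·ABB·CBA·D·ABB·CBA·D·D·CBA·CBA·ABB·CBA·D·DD·DD·DD·DD·DD·DD·DD
    A ↦ D
    B ↦ CBA
    C ↦ ABB
    D ↦ DD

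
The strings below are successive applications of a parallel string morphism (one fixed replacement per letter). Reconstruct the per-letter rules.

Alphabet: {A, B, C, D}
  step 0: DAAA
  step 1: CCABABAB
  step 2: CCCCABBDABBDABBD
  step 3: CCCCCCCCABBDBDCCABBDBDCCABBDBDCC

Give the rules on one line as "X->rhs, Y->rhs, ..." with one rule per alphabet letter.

  step 2 ⇒ step 3: CCCCABBDABBDABBD ⇒ CC·CC·CC·CC·AB·BD·BD·CC·AB·BD·BD·CC·AB·BD·BD·CC
    A ↦ AB
    B ↦ BD
    C ↦ CC
    D ↦ CC

A->AB, B->BD, C->CC, D->CC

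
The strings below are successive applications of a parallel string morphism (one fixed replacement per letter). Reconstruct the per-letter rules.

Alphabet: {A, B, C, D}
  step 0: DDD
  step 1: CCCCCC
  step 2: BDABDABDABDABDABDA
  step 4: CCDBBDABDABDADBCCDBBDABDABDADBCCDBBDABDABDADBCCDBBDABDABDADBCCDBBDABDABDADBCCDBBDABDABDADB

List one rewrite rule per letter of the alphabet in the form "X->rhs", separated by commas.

A->CB, B->DB, C->BDA, D->CC

  step 1 ⇒ step 2: CCCCCC ⇒ BDA·BDA·BDA·BDA·BDA·BDA
    C ↦ BDA
    A ↦ CB  (constrained at step 2)
    B ↦ DB  (constrained at step 2)
  step 0 ⇒ step 1: DDD ⇒ CC·CC·CC
    D ↦ CC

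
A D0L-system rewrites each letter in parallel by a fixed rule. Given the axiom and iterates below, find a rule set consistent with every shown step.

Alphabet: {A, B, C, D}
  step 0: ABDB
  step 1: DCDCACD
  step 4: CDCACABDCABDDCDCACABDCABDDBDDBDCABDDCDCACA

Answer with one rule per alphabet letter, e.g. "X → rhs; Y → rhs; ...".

A->D, B->CD, C->BD, D->CA

  step 0 ⇒ step 1: ABDB ⇒ D·CD·CA·CD
    A ↦ D
    B ↦ CD
    D ↦ CA
    C ↦ BD  (constrained at step 1)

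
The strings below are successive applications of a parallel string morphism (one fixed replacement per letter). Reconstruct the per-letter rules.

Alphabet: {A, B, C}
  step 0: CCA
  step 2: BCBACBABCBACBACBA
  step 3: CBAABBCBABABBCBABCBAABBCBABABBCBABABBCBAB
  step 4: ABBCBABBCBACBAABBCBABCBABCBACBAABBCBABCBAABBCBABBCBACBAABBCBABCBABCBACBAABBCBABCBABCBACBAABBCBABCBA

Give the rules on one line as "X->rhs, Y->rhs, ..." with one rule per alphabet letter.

A->B, B->CBA, C->ABB

  step 3 ⇒ step 4: CBAABBCBABABBCBABCBAABBCBABABBCBABABBCBAB ⇒ ABB·CBA·B·B·CBA·CBA·ABB·CBA·B·CBA·B·CBA·CBA·ABB·CBA·B·CBA·ABB·CBA·B·B·CBA·CBA·ABB·CBA·B·CBA·B·CBA·CBA·ABB·CBA·B·CBA·B·CBA·CBA·ABB·CBA·B·CBA
    A ↦ B
    B ↦ CBA
    C ↦ ABB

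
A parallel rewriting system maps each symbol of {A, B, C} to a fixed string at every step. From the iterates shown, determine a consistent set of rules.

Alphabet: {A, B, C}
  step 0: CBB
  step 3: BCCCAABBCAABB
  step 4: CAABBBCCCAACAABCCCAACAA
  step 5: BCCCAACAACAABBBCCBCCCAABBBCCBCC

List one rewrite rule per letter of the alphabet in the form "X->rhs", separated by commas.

A->C, B->CAA, C->B

  step 4 ⇒ step 5: CAABBBCCCAACAABCCCAACAA ⇒ B·C·C·CAA·CAA·CAA·B·B·B·C·C·B·C·C·CAA·B·B·B·C·C·B·C·C
    A ↦ C
    B ↦ CAA
    C ↦ B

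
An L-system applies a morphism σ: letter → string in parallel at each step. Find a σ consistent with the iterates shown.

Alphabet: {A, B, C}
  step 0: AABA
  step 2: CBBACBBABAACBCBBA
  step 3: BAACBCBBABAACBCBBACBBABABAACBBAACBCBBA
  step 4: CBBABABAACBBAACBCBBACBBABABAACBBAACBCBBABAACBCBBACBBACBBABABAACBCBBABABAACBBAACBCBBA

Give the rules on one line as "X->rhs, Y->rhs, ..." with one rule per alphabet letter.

A->BA, B->CB, C->BAA

  step 3 ⇒ step 4: BAACBCBBABAACBCBBACBBABABAACBBAACBCBBA ⇒ CB·BA·BA·BAA·CB·BAA·CB·CB·BA·CB·BA·BA·BAA·CB·BAA·CB·CB·BA·BAA·CB·CB·BA·CB·BA·CB·BA·BA·BAA·CB·CB·BA·BA·BAA·CB·BAA·CB·CB·BA
    A ↦ BA
    B ↦ CB
    C ↦ BAA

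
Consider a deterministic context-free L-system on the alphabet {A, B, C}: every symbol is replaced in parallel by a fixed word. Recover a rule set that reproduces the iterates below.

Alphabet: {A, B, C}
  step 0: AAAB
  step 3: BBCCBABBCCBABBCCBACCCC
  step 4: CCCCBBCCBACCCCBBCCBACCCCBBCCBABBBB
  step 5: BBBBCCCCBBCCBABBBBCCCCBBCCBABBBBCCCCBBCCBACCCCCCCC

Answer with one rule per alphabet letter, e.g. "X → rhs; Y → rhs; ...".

  step 4 ⇒ step 5: CCCCBBCCBACCCCBBCCBACCCCBBCCBABBBB ⇒ B·B·B·B·CC·CC·B·B·CC·BA·B·B·B·B·CC·CC·B·B·CC·BA·B·B·B·B·CC·CC·B·B·CC·BA·CC·CC·CC·CC
    A ↦ BA
    B ↦ CC
    C ↦ B

A->BA, B->CC, C->B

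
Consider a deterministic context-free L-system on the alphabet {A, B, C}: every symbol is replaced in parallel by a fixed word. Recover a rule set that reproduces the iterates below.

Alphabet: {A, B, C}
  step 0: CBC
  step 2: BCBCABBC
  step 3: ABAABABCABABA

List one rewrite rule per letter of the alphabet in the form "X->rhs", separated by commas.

A->BC, B->AB, C->A

  step 2 ⇒ step 3: BCBCABBC ⇒ AB·A·AB·A·BC·AB·AB·A
    A ↦ BC
    B ↦ AB
    C ↦ A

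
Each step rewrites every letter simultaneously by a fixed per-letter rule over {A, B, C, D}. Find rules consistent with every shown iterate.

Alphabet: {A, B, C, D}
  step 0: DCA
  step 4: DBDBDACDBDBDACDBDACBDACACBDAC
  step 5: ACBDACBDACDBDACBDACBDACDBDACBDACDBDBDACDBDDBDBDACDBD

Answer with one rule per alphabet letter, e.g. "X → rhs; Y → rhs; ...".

  step 4 ⇒ step 5: DBDBDACDBDBDACDBDACBDACACBDAC ⇒ AC·BD·AC·BD·AC·D·BD·AC·BD·AC·BD·AC·D·BD·AC·BD·AC·D·BD·BD·AC·D·BD·D·BD·BD·AC·D·BD
    A ↦ D
    B ↦ BD
    C ↦ BD
    D ↦ AC

A->D, B->BD, C->BD, D->AC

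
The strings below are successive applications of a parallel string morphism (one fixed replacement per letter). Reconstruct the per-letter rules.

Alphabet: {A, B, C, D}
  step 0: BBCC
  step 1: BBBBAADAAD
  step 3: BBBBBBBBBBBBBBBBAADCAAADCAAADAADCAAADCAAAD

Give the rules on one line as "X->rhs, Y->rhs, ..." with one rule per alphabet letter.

A->CA, B->BB, C->AAD, D->C

  step 0 ⇒ step 1: BBCC ⇒ BB·BB·AAD·AAD
    B ↦ BB
    C ↦ AAD
    A ↦ CA  (constrained at step 1)
    D ↦ C  (constrained at step 1)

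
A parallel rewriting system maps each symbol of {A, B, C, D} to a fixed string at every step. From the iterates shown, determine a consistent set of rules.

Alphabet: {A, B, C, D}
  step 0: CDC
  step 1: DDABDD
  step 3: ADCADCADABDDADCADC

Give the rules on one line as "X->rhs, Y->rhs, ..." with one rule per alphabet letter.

A->AD, B->C, C->DD, D->AB

  step 0 ⇒ step 1: CDC ⇒ DD·AB·DD
    C ↦ DD
    D ↦ AB
    A ↦ AD  (constrained at step 1)
    B ↦ C  (constrained at step 1)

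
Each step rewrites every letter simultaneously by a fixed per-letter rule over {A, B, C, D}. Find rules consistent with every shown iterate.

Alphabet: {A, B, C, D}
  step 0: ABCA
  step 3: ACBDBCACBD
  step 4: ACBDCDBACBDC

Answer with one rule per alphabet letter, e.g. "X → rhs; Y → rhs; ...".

  step 3 ⇒ step 4: ACBDBCACBD ⇒ AC·B·D·C·D·B·AC·B·D·C
    A ↦ AC
    B ↦ D
    C ↦ B
    D ↦ C

A->AC, B->D, C->B, D->C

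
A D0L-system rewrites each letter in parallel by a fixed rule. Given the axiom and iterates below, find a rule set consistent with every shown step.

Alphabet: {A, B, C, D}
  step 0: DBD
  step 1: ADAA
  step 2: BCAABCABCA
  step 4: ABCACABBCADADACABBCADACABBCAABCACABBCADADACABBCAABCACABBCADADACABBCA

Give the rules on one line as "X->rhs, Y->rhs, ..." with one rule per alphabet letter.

  step 1 ⇒ step 2: ADAA ⇒ BCA·A·BCA·BCA
    A ↦ BCA
    D ↦ A
  step 0 ⇒ step 1: DBD ⇒ A·DA·A
    B ↦ DA
    C ↦ CAB  (constrained at step 2)

A->BCA, B->DA, C->CAB, D->A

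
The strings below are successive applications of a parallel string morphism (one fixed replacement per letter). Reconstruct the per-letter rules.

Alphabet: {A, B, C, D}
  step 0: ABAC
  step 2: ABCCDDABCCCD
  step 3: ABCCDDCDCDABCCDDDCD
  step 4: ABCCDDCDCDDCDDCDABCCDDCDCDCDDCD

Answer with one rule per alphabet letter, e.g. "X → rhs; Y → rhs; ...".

A->AB, B->CC, C->D, D->CD

  step 3 ⇒ step 4: ABCCDDCDCDABCCDDDCD ⇒ AB·CC·D·D·CD·CD·D·CD·D·CD·AB·CC·D·D·CD·CD·CD·D·CD
    A ↦ AB
    B ↦ CC
    C ↦ D
    D ↦ CD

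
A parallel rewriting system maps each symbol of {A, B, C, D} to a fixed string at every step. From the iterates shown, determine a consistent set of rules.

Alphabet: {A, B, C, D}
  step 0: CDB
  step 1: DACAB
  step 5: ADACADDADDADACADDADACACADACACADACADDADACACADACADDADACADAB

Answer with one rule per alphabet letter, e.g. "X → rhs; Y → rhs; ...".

  step 0 ⇒ step 1: CDB ⇒ D·AC·AB
    B ↦ AB
    C ↦ D
    D ↦ AC
    A ↦ AD  (constrained at step 1)

A->AD, B->AB, C->D, D->AC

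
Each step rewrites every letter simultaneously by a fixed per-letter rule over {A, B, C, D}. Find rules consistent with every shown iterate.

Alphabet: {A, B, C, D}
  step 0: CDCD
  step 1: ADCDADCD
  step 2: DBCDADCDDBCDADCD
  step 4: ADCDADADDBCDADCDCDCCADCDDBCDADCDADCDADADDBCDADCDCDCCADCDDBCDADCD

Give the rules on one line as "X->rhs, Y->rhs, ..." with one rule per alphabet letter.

A->DB, B->CC, C->AD, D->CD

  step 1 ⇒ step 2: ADCDADCD ⇒ DB·CD·AD·CD·DB·CD·AD·CD
    A ↦ DB
    C ↦ AD
    D ↦ CD
    B ↦ CC  (constrained at step 2)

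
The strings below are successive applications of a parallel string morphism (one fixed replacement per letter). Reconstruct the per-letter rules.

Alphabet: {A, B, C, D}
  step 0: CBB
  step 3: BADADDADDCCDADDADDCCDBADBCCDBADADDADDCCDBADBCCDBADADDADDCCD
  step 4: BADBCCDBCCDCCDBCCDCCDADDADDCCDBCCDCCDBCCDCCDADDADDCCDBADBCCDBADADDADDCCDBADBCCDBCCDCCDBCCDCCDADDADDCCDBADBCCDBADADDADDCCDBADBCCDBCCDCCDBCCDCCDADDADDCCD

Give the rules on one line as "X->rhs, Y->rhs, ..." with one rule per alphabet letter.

  step 3 ⇒ step 4: BADADDADDCCDADDADDCCDBADBCCDBADADDADDCCDBADBCCDBADADDADDCCD ⇒ BAD·B·CCD·B·CCD·CCD·B·CCD·CCD·ADD·ADD·CCD·B·CCD·CCD·B·CCD·CCD·ADD·ADD·CCD·BAD·B·CCD·BAD·ADD·ADD·CCD·BAD·B·CCD·B·CCD·CCD·B·CCD·CCD·ADD·ADD·CCD·BAD·B·CCD·BAD·ADD·ADD·CCD·BAD·B·CCD·B·CCD·CCD·B·CCD·CCD·ADD·ADD·CCD
    A ↦ B
    B ↦ BAD
    C ↦ ADD
    D ↦ CCD

A->B, B->BAD, C->ADD, D->CCD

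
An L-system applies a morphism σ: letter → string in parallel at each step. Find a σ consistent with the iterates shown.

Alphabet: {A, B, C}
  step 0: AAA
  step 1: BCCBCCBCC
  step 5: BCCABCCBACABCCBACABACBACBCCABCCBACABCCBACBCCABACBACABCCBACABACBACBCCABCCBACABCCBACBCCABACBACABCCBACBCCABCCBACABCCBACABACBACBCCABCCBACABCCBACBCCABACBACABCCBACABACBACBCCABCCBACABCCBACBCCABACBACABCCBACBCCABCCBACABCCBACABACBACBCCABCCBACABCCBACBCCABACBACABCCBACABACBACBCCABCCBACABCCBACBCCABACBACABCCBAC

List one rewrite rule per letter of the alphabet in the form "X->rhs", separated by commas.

  step 0 ⇒ step 1: AAA ⇒ BCC·BCC·BCC
    A ↦ BCC
    B ↦ A  (constrained at step 1)
    C ↦ BAC  (constrained at step 1)

A->BCC, B->A, C->BAC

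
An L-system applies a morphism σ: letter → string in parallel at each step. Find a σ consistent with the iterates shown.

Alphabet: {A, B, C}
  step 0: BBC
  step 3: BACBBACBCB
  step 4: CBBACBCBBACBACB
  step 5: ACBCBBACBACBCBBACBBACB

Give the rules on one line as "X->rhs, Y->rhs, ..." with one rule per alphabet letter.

A->B, B->CB, C->A

  step 4 ⇒ step 5: CBBACBCBBACBACB ⇒ A·CB·CB·B·A·CB·A·CB·CB·B·A·CB·B·A·CB
    A ↦ B
    B ↦ CB
    C ↦ A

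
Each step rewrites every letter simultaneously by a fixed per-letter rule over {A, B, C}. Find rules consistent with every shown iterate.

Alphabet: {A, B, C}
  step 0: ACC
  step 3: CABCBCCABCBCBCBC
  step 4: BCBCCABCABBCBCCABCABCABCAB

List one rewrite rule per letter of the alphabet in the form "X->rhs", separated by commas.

A->CBC, B->CA, C->B

  step 3 ⇒ step 4: CABCBCCABCBCBCBC ⇒ B·CBC·CA·B·CA·B·B·CBC·CA·B·CA·B·CA·B·CA·B
    A ↦ CBC
    B ↦ CA
    C ↦ B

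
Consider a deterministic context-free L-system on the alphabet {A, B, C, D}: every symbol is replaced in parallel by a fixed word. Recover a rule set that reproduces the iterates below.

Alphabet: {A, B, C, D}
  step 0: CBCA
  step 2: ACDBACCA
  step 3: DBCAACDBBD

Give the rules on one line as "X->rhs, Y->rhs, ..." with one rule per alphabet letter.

  step 2 ⇒ step 3: ACDBACCA ⇒ D·B·CA·AC·D·B·B·D
    A ↦ D
    B ↦ AC
    C ↦ B
    D ↦ CA

A->D, B->AC, C->B, D->CA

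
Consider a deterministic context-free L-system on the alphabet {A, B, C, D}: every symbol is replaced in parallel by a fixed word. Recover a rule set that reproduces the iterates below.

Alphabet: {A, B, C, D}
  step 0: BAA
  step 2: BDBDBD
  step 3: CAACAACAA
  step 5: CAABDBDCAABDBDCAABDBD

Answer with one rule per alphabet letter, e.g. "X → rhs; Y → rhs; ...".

  step 2 ⇒ step 3: BDBDBD ⇒ C·AA·C·AA·C·AA
    B ↦ C
    D ↦ AA
    A ↦ C  (constrained at step 0)
    C ↦ BD  (constrained at step 3)

A->C, B->C, C->BD, D->AA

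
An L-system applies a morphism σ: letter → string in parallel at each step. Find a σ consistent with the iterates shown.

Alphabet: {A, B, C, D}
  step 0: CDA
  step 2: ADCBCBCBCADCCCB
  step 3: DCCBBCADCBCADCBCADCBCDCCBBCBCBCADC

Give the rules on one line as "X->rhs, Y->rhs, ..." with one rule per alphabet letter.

A->D, B->ADC, C->BC, D->CCB

  step 2 ⇒ step 3: ADCBCBCBCADCCCB ⇒ D·CCB·BC·ADC·BC·ADC·BC·ADC·BC·D·CCB·BC·BC·BC·ADC
    A ↦ D
    B ↦ ADC
    C ↦ BC
    D ↦ CCB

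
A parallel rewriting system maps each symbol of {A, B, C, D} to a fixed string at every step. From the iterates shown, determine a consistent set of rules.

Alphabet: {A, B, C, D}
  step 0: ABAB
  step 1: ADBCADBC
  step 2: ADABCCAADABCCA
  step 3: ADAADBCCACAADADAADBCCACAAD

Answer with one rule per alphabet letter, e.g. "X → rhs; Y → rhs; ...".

  step 2 ⇒ step 3: ADABCCAADABCCA ⇒ AD·A·AD·BC·CA·CA·AD·AD·A·AD·BC·CA·CA·AD
    A ↦ AD
    B ↦ BC
    C ↦ CA
    D ↦ A

A->AD, B->BC, C->CA, D->A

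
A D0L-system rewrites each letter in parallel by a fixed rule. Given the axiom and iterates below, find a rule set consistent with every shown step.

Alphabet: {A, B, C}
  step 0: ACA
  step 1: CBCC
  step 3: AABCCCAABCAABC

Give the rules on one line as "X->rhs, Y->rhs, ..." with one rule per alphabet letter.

  step 0 ⇒ step 1: ACA ⇒ C·BC·C
    A ↦ C
    C ↦ BC
    B ↦ AA  (constrained at step 1)

A->C, B->AA, C->BC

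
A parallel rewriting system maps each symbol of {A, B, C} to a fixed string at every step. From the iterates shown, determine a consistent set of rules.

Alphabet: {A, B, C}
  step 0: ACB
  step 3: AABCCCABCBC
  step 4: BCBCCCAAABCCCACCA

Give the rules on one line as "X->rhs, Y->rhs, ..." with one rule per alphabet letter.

  step 3 ⇒ step 4: AABCCCABCBC ⇒ BC·BC·CC·A·A·A·BC·CC·A·CC·A
    A ↦ BC
    B ↦ CC
    C ↦ A

A->BC, B->CC, C->A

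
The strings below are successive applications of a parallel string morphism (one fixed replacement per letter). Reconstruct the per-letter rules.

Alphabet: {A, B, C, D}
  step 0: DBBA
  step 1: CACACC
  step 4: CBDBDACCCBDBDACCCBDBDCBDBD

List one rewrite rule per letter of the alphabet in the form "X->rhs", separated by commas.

A->C, B->AC, C->BD, D->C

  step 0 ⇒ step 1: DBBA ⇒ C·AC·AC·C
    A ↦ C
    B ↦ AC
    D ↦ C
    C ↦ BD  (constrained at step 1)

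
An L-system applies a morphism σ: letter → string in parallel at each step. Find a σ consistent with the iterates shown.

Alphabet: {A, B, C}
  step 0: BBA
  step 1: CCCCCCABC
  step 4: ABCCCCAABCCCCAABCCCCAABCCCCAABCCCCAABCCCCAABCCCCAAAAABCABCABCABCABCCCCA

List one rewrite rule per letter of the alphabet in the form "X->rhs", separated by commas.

  step 0 ⇒ step 1: BBA ⇒ CCC·CCC·ABC
    A ↦ ABC
    B ↦ CCC
    C ↦ A  (constrained at step 1)

A->ABC, B->CCC, C->A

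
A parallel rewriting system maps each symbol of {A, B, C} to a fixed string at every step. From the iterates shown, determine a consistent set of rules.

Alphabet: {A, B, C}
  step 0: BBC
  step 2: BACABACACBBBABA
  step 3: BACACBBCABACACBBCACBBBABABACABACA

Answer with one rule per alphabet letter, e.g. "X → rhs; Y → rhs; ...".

A->CA, B->BA, C->CBB

  step 2 ⇒ step 3: BACABACACBBBABA ⇒ BA·CA·CBB·CA·BA·CA·CBB·CA·CBB·BA·BA·BA·CA·BA·CA
    A ↦ CA
    B ↦ BA
    C ↦ CBB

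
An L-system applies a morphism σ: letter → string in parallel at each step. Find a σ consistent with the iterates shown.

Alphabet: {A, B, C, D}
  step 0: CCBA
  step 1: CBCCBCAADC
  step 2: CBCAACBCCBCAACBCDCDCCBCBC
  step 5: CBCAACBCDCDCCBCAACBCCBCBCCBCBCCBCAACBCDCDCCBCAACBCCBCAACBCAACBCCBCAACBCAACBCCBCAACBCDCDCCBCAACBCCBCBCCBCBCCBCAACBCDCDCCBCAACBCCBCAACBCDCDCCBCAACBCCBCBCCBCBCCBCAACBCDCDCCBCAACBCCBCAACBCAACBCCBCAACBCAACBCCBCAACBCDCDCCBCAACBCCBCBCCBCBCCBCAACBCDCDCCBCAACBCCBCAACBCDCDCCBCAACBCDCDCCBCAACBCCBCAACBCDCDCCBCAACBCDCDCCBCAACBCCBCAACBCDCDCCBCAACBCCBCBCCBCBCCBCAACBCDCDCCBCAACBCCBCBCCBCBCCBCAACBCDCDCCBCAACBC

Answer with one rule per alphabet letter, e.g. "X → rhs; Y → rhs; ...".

  step 1 ⇒ step 2: CBCCBCAADC ⇒ CBC·AA·CBC·CBC·AA·CBC·DC·DC·CB·CBC
    A ↦ DC
    B ↦ AA
    C ↦ CBC
    D ↦ CB

A->DC, B->AA, C->CBC, D->CB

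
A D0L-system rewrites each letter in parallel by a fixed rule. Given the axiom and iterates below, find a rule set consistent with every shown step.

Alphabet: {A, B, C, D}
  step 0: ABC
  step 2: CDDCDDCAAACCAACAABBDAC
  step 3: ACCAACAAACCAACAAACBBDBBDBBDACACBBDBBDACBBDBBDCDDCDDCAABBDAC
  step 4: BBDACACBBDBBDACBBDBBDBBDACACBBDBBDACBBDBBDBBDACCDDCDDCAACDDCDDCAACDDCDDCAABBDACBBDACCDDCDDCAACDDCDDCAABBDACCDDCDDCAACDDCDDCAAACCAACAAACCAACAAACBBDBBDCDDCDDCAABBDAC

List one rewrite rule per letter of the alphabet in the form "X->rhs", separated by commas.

  step 3 ⇒ step 4: ACCAACAAACCAACAAACBBDBBDBBDACACBBDBBDACBBDBBDCDDCDDCAABBDAC ⇒ BBD·AC·AC·BBD·BBD·AC·BBD·BBD·BBD·AC·AC·BBD·BBD·AC·BBD·BBD·BBD·AC·CDD·CDD·CAA·CDD·CDD·CAA·CDD·CDD·CAA·BBD·AC·BBD·AC·CDD·CDD·CAA·CDD·CDD·CAA·BBD·AC·CDD·CDD·CAA·CDD·CDD·CAA·AC·CAA·CAA·AC·CAA·CAA·AC·BBD·BBD·CDD·CDD·CAA·BBD·AC
    A ↦ BBD
    B ↦ CDD
    C ↦ AC
    D ↦ CAA

A->BBD, B->CDD, C->AC, D->CAA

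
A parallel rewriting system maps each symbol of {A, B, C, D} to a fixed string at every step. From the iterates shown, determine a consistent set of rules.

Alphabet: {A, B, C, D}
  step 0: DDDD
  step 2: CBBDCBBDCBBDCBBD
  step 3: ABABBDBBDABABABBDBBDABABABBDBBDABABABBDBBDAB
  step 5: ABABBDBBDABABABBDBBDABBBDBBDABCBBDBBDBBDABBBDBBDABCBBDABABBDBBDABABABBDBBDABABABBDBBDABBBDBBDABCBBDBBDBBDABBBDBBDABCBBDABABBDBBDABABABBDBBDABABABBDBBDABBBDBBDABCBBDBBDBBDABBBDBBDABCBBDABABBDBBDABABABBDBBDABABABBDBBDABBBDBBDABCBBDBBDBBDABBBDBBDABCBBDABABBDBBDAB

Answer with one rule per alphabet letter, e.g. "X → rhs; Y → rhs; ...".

A->C, B->BBD, C->ABA, D->AB

  step 2 ⇒ step 3: CBBDCBBDCBBDCBBD ⇒ ABA·BBD·BBD·AB·ABA·BBD·BBD·AB·ABA·BBD·BBD·AB·ABA·BBD·BBD·AB
    B ↦ BBD
    C ↦ ABA
    D ↦ AB
    A ↦ C  (constrained at step 3)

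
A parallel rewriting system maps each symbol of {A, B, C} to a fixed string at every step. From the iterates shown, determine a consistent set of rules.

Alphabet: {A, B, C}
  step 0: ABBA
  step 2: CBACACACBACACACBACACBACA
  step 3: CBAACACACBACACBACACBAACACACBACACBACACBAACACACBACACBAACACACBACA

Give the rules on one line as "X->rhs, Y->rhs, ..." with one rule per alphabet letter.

A->CA, B->ACA, C->CBA

  step 2 ⇒ step 3: CBACACACBACACACBACACBACA ⇒ CBA·ACA·CA·CBA·CA·CBA·CA·CBA·ACA·CA·CBA·CA·CBA·CA·CBA·ACA·CA·CBA·CA·CBA·ACA·CA·CBA·CA
    A ↦ CA
    B ↦ ACA
    C ↦ CBA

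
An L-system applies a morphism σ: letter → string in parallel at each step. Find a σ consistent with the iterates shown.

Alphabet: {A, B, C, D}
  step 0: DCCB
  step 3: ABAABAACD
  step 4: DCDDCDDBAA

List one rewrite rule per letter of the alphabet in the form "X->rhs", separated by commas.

A->D, B->C, C->BA, D->A

  step 3 ⇒ step 4: ABAABAACD ⇒ D·C·D·D·C·D·D·BA·A
    A ↦ D
    B ↦ C
    C ↦ BA
    D ↦ A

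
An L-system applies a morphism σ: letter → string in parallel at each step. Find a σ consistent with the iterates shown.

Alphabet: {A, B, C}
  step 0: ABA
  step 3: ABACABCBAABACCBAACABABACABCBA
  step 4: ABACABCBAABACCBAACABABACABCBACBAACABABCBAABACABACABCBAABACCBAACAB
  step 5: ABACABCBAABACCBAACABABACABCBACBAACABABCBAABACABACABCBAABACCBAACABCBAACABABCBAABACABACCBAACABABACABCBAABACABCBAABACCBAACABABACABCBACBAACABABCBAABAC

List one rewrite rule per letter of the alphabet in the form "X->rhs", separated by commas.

  step 4 ⇒ step 5: ABACABCBAABACCBAACABABACABCBACBAACABABCBAABACABACABCBAABACCBAACAB ⇒ AB·AC·AB·CBA·AB·AC·CBA·AC·AB·AB·AC·AB·CBA·CBA·AC·AB·AB·CBA·AB·AC·AB·AC·AB·CBA·AB·AC·CBA·AC·AB·CBA·AC·AB·AB·CBA·AB·AC·AB·AC·CBA·AC·AB·AB·AC·AB·CBA·AB·AC·AB·CBA·AB·AC·CBA·AC·AB·AB·AC·AB·CBA·CBA·AC·AB·AB·CBA·AB·AC
    A ↦ AB
    B ↦ AC
    C ↦ CBA

A->AB, B->AC, C->CBA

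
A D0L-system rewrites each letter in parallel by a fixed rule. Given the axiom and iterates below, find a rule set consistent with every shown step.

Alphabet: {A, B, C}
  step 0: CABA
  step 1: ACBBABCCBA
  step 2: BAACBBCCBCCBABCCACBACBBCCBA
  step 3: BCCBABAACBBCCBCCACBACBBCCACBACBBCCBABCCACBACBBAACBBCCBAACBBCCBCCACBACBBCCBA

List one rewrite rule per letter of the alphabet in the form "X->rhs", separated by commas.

  step 2 ⇒ step 3: BAACBBCCBCCBABCCACBACBBCCBA ⇒ BCC·BA·BA·ACB·BCC·BCC·ACB·ACB·BCC·ACB·ACB·BCC·BA·BCC·ACB·ACB·BA·ACB·BCC·BA·ACB·BCC·BCC·ACB·ACB·BCC·BA
    A ↦ BA
    B ↦ BCC
    C ↦ ACB

A->BA, B->BCC, C->ACB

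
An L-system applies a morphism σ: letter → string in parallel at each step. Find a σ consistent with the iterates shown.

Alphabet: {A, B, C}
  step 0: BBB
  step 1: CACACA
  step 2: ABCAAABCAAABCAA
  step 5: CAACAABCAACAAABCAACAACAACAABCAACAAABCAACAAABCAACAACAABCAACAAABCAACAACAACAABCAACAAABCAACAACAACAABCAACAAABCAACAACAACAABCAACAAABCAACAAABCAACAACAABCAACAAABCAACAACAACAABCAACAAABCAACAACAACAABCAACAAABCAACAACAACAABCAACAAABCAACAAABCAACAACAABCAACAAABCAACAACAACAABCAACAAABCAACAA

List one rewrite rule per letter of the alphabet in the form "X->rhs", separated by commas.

  step 1 ⇒ step 2: CACACA ⇒ AB·CAA·AB·CAA·AB·CAA
    A ↦ CAA
    C ↦ AB
  step 0 ⇒ step 1: BBB ⇒ CA·CA·CA
    B ↦ CA

A->CAA, B->CA, C->AB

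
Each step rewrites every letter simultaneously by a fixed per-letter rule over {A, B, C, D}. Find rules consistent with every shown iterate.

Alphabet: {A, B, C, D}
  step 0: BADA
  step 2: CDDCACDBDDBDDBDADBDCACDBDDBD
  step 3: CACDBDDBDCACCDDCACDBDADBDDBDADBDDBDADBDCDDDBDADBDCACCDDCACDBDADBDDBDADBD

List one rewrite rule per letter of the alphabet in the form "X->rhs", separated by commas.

A->CDD, B->A, C->CAC, D->DBD

  step 2 ⇒ step 3: CDDCACDBDDBDDBDADBDCACDBDDBD ⇒ CAC·DBD·DBD·CAC·CDD·CAC·DBD·A·DBD·DBD·A·DBD·DBD·A·DBD·CDD·DBD·A·DBD·CAC·CDD·CAC·DBD·A·DBD·DBD·A·DBD
    A ↦ CDD
    B ↦ A
    C ↦ CAC
    D ↦ DBD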